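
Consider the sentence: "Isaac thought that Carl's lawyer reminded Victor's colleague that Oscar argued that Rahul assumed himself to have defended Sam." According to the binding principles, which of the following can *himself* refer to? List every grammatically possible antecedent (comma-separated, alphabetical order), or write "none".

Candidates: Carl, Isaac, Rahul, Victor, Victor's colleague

*himself* is a reflexive; Principle A requires it to be bound within its binding domain — the clause headed by 'assumed'.
— Carl: possessor inside the subject DP of the clause headed by 'reminded'; does not c-command the reflexive — cannot bind it (Principle A).
— Isaac: subject of the matrix clause; c-commands the reflexive but lies outside its binding domain — cannot bind it (Principle A).
— Rahul: subject of the clause headed by 'assumed'; c-commands the reflexive within its binding domain — allowed (Principle A).
— Victor: possessor inside the object DP of the clause headed by 'reminded'; does not c-command the reflexive — cannot bind it (Principle A).
— Victor's colleague: object of the clause headed by 'reminded'; c-commands the reflexive but lies outside its binding domain — cannot bind it (Principle A).

Rahul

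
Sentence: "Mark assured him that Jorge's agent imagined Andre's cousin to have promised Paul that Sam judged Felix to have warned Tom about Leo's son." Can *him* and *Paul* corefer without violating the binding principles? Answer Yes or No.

*Paul* is an R-expression; Principle C requires it to be free (not bound by any c-commanding expression).
— him: object of the matrix clause; the pronoun c-commands the R-expression — coreference blocked (Principle C).

No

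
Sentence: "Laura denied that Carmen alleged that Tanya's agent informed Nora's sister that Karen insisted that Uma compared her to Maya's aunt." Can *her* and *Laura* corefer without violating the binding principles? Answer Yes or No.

Yes

*Laura* is an R-expression; Principle C requires it to be free (not bound by any c-commanding expression).
— her: object of the clause headed by 'compared'; the pronoun does not c-command the R-expression — coreference allowed.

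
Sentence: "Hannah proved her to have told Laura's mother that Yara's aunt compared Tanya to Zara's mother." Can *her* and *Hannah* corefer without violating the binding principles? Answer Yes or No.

No

*Hannah* is an R-expression; Principle C requires it to be free (not bound by any c-commanding expression).
— her: subject of the clause headed by 'told'; the R-expression locally c-commands the pronoun — coreference blocked (Principle B on the pronoun).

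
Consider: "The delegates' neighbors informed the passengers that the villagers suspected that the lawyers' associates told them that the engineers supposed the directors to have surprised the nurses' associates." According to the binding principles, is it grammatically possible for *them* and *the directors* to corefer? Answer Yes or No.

No

*them* is a pronoun; Principle B requires it to be free in its binding domain — the clause headed by 'told'.
— the directors: subject of the clause headed by 'surprised'; is c-commanded by the pronoun; coreference would bind this R-expression — blocked (Principle C).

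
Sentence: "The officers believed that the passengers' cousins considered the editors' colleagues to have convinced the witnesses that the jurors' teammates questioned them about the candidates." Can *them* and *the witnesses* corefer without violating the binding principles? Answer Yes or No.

Yes

*the witnesses* is an R-expression; Principle C requires it to be free (not bound by any c-commanding expression).
— them: object of the clause headed by 'questioned'; the pronoun does not c-command the R-expression — coreference allowed.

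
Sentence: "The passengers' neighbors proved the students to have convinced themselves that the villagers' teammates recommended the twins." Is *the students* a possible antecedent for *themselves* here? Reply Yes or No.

*themselves* is a reflexive; Principle A requires it to be bound within its binding domain — the clause headed by 'convinced'.
— the students: subject of the clause headed by 'convinced'; c-commands the reflexive within its binding domain — allowed (Principle A).

Yes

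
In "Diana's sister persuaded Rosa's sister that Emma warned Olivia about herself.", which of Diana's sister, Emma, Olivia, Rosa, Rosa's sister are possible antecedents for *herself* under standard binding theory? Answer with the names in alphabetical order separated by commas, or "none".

Emma, Olivia

*herself* is a reflexive; Principle A requires it to be bound within its binding domain — the clause headed by 'warned'.
— Diana's sister: subject of the matrix clause; c-commands the reflexive but lies outside its binding domain — cannot bind it (Principle A).
— Emma: subject of the clause headed by 'warned'; c-commands the reflexive within its binding domain — allowed (Principle A).
— Olivia: object of the clause headed by 'warned'; c-commands the reflexive within its binding domain — allowed (Principle A).
— Rosa: possessor inside the object DP of the matrix clause; does not c-command the reflexive — cannot bind it (Principle A).
— Rosa's sister: object of the matrix clause; c-commands the reflexive but lies outside its binding domain — cannot bind it (Principle A).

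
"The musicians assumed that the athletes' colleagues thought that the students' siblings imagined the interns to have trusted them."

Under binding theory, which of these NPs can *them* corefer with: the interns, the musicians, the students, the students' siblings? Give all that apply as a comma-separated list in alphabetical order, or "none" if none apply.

*them* is a pronoun; Principle B requires it to be free in its binding domain — the clause headed by 'trusted'.
— the interns: subject of the clause headed by 'trusted'; c-commands the pronoun within its binding domain — blocked (Principle B).
— the musicians: subject of the matrix clause; c-commands the pronoun but lies outside its binding domain — allowed.
— the students: possessor inside the subject DP of the clause headed by 'imagined'; does not c-command the pronoun — Principle B does not apply; allowed.
— the students' siblings: subject of the clause headed by 'imagined'; c-commands the pronoun but lies outside its binding domain — allowed.

the musicians, the students, the students' siblings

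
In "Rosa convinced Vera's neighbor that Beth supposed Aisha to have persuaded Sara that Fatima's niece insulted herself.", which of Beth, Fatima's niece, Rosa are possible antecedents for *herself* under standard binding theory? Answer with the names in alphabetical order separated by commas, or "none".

Fatima's niece

*herself* is a reflexive; Principle A requires it to be bound within its binding domain — the clause headed by 'insulted'.
— Beth: subject of the clause headed by 'supposed'; c-commands the reflexive but lies outside its binding domain — cannot bind it (Principle A).
— Fatima's niece: subject of the clause headed by 'insulted'; c-commands the reflexive within its binding domain — allowed (Principle A).
— Rosa: subject of the matrix clause; c-commands the reflexive but lies outside its binding domain — cannot bind it (Principle A).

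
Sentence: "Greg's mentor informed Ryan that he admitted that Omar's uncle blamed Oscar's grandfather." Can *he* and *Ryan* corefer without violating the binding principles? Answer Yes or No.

Yes

*Ryan* is an R-expression; Principle C requires it to be free (not bound by any c-commanding expression).
— he: subject of the clause headed by 'admitted'; the pronoun does not c-command the R-expression — coreference allowed.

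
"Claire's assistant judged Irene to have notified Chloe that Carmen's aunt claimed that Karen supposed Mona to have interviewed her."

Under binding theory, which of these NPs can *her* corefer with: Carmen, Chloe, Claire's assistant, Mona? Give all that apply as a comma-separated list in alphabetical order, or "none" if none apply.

Carmen, Chloe, Claire's assistant

*her* is a pronoun; Principle B requires it to be free in its binding domain — the clause headed by 'interviewed'.
— Carmen: possessor inside the subject DP of the clause headed by 'claimed'; does not c-command the pronoun — Principle B does not apply; allowed.
— Chloe: object of the clause headed by 'notified'; c-commands the pronoun but lies outside its binding domain — allowed.
— Claire's assistant: subject of the matrix clause; c-commands the pronoun but lies outside its binding domain — allowed.
— Mona: subject of the clause headed by 'interviewed'; c-commands the pronoun within its binding domain — blocked (Principle B).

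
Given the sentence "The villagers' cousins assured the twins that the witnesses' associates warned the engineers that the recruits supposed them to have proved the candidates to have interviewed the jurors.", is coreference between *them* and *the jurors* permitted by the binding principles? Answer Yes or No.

*them* is a pronoun; Principle B requires it to be free in its binding domain — the clause headed by 'supposed'.
— the jurors: object of the clause headed by 'interviewed'; is c-commanded by the pronoun; coreference would bind this R-expression — blocked (Principle C).

No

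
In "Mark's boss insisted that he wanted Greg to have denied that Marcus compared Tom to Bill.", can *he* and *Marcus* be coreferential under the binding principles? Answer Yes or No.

No

*Marcus* is an R-expression; Principle C requires it to be free (not bound by any c-commanding expression).
— he: subject of the clause headed by 'wanted'; the pronoun c-commands the R-expression — coreference blocked (Principle C).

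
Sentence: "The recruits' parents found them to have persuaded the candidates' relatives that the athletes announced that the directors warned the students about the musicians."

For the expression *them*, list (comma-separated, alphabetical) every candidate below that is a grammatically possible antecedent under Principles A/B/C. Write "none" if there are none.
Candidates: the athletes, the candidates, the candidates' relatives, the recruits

*them* is a pronoun; Principle B requires it to be free in its binding domain — the matrix clause.
— the athletes: subject of the clause headed by 'announced'; is c-commanded by the pronoun; coreference would bind this R-expression — blocked (Principle C).
— the candidates: possessor inside the object DP of the clause headed by 'persuaded'; is c-commanded by the pronoun; coreference would bind this R-expression — blocked (Principle C).
— the candidates' relatives: object of the clause headed by 'persuaded'; is c-commanded by the pronoun; coreference would bind this R-expression — blocked (Principle C).
— the recruits: possessor inside the subject DP of the matrix clause; does not c-command the pronoun — Principle B does not apply; allowed.

the recruits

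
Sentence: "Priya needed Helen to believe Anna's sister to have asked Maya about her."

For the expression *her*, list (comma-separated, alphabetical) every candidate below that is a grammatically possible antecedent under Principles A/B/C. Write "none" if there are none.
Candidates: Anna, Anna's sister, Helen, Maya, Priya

Anna, Helen, Priya

*her* is a pronoun; Principle B requires it to be free in its binding domain — the clause headed by 'asked'.
— Anna: possessor inside the subject DP of the clause headed by 'asked'; does not c-command the pronoun — Principle B does not apply; allowed.
— Anna's sister: subject of the clause headed by 'asked'; c-commands the pronoun within its binding domain — blocked (Principle B).
— Helen: subject of the clause headed by 'believe'; c-commands the pronoun but lies outside its binding domain — allowed.
— Maya: object of the clause headed by 'asked'; c-commands the pronoun within its binding domain — blocked (Principle B).
— Priya: subject of the matrix clause; c-commands the pronoun but lies outside its binding domain — allowed.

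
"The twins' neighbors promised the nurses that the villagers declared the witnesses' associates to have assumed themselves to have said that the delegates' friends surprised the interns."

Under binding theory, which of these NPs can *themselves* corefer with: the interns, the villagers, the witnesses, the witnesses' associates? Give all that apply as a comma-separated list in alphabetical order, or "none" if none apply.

the witnesses' associates

*themselves* is a reflexive; Principle A requires it to be bound within its binding domain — the clause headed by 'assumed'.
— the interns: object of the clause headed by 'surprised'; does not c-command the reflexive — cannot bind it (Principle A).
— the villagers: subject of the clause headed by 'declared'; c-commands the reflexive but lies outside its binding domain — cannot bind it (Principle A).
— the witnesses: possessor inside the subject DP of the clause headed by 'assumed'; does not c-command the reflexive — cannot bind it (Principle A).
— the witnesses' associates: subject of the clause headed by 'assumed'; c-commands the reflexive within its binding domain — allowed (Principle A).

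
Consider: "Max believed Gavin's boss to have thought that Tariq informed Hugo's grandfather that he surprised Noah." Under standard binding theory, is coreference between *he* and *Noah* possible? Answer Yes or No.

No

*Noah* is an R-expression; Principle C requires it to be free (not bound by any c-commanding expression).
— he: subject of the clause headed by 'surprised'; the pronoun c-commands the R-expression — coreference blocked (Principle C).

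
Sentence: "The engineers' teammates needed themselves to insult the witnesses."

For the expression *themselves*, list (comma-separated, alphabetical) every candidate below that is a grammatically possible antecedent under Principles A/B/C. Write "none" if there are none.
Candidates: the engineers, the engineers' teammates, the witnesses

*themselves* is a reflexive; Principle A requires it to be bound within its binding domain — the matrix clause.
— the engineers: possessor inside the subject DP of the matrix clause; does not c-command the reflexive — cannot bind it (Principle A).
— the engineers' teammates: subject of the matrix clause; c-commands the reflexive within its binding domain — allowed (Principle A).
— the witnesses: object of the clause headed by 'insult'; does not c-command the reflexive — cannot bind it (Principle A).

the engineers' teammates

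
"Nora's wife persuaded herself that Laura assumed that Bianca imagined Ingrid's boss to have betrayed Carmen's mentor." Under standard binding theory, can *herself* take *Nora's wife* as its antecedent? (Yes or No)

Yes

*herself* is a reflexive; Principle A requires it to be bound within its binding domain — the matrix clause.
— Nora's wife: subject of the matrix clause; c-commands the reflexive within its binding domain — allowed (Principle A).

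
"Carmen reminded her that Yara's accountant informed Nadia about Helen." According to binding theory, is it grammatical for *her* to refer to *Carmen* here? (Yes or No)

No

*Carmen* is an R-expression; Principle C requires it to be free (not bound by any c-commanding expression).
— her: object of the matrix clause; the R-expression locally c-commands the pronoun — coreference blocked (Principle B on the pronoun).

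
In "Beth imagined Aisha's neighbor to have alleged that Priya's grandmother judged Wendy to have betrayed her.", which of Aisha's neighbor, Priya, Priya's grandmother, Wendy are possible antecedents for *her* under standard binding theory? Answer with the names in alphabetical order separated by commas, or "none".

Aisha's neighbor, Priya, Priya's grandmother

*her* is a pronoun; Principle B requires it to be free in its binding domain — the clause headed by 'betrayed'.
— Aisha's neighbor: subject of the clause headed by 'alleged'; c-commands the pronoun but lies outside its binding domain — allowed.
— Priya: possessor inside the subject DP of the clause headed by 'judged'; does not c-command the pronoun — Principle B does not apply; allowed.
— Priya's grandmother: subject of the clause headed by 'judged'; c-commands the pronoun but lies outside its binding domain — allowed.
— Wendy: subject of the clause headed by 'betrayed'; c-commands the pronoun within its binding domain — blocked (Principle B).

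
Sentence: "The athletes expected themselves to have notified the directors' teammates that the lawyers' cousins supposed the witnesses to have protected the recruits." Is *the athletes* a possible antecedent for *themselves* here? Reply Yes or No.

*themselves* is a reflexive; Principle A requires it to be bound within its binding domain — the matrix clause.
— the athletes: subject of the matrix clause; c-commands the reflexive within its binding domain — allowed (Principle A).

Yes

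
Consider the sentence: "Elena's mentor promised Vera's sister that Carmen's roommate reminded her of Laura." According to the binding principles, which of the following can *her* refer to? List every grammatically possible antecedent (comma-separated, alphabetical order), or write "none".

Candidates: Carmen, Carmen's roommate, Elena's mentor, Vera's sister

*her* is a pronoun; Principle B requires it to be free in its binding domain — the clause headed by 'reminded'.
— Carmen: possessor inside the subject DP of the clause headed by 'reminded'; does not c-command the pronoun — Principle B does not apply; allowed.
— Carmen's roommate: subject of the clause headed by 'reminded'; c-commands the pronoun within its binding domain — blocked (Principle B).
— Elena's mentor: subject of the matrix clause; c-commands the pronoun but lies outside its binding domain — allowed.
— Vera's sister: object of the matrix clause; c-commands the pronoun but lies outside its binding domain — allowed.

Carmen, Elena's mentor, Vera's sister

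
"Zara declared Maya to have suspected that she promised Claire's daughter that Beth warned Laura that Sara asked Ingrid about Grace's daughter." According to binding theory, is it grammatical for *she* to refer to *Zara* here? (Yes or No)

Yes

*Zara* is an R-expression; Principle C requires it to be free (not bound by any c-commanding expression).
— she: subject of the clause headed by 'promised'; the pronoun does not c-command the R-expression — coreference allowed.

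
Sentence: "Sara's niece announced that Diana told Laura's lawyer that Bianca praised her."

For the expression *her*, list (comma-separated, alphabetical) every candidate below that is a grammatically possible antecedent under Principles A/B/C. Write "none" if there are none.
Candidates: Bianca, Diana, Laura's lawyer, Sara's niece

*her* is a pronoun; Principle B requires it to be free in its binding domain — the clause headed by 'praised'.
— Bianca: subject of the clause headed by 'praised'; c-commands the pronoun within its binding domain — blocked (Principle B).
— Diana: subject of the clause headed by 'told'; c-commands the pronoun but lies outside its binding domain — allowed.
— Laura's lawyer: object of the clause headed by 'told'; c-commands the pronoun but lies outside its binding domain — allowed.
— Sara's niece: subject of the matrix clause; c-commands the pronoun but lies outside its binding domain — allowed.

Diana, Laura's lawyer, Sara's niece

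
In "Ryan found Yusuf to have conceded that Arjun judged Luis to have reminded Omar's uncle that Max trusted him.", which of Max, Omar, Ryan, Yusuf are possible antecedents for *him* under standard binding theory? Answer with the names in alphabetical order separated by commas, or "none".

Omar, Ryan, Yusuf

*him* is a pronoun; Principle B requires it to be free in its binding domain — the clause headed by 'trusted'.
— Max: subject of the clause headed by 'trusted'; c-commands the pronoun within its binding domain — blocked (Principle B).
— Omar: possessor inside the object DP of the clause headed by 'reminded'; does not c-command the pronoun — Principle B does not apply; allowed.
— Ryan: subject of the matrix clause; c-commands the pronoun but lies outside its binding domain — allowed.
— Yusuf: subject of the clause headed by 'conceded'; c-commands the pronoun but lies outside its binding domain — allowed.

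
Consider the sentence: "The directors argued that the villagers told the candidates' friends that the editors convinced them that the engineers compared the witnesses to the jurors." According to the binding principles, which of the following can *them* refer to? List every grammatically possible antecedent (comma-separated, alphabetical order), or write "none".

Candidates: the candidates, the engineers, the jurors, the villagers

the candidates, the villagers

*them* is a pronoun; Principle B requires it to be free in its binding domain — the clause headed by 'convinced'.
— the candidates: possessor inside the object DP of the clause headed by 'told'; does not c-command the pronoun — Principle B does not apply; allowed.
— the engineers: subject of the clause headed by 'compared'; is c-commanded by the pronoun; coreference would bind this R-expression — blocked (Principle C).
— the jurors: second object of the clause headed by 'compared'; is c-commanded by the pronoun; coreference would bind this R-expression — blocked (Principle C).
— the villagers: subject of the clause headed by 'told'; c-commands the pronoun but lies outside its binding domain — allowed.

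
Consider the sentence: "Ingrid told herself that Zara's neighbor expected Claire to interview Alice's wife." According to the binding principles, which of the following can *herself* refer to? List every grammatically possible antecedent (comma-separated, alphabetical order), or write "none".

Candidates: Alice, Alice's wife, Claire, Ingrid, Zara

*herself* is a reflexive; Principle A requires it to be bound within its binding domain — the matrix clause.
— Alice: possessor inside the object DP of the clause headed by 'interview'; does not c-command the reflexive — cannot bind it (Principle A).
— Alice's wife: object of the clause headed by 'interview'; does not c-command the reflexive — cannot bind it (Principle A).
— Claire: subject of the clause headed by 'interview'; does not c-command the reflexive — cannot bind it (Principle A).
— Ingrid: subject of the matrix clause; c-commands the reflexive within its binding domain — allowed (Principle A).
— Zara: possessor inside the subject DP of the clause headed by 'expected'; does not c-command the reflexive — cannot bind it (Principle A).

Ingrid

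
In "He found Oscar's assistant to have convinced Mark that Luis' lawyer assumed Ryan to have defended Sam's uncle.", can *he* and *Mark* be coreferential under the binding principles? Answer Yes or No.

No

*Mark* is an R-expression; Principle C requires it to be free (not bound by any c-commanding expression).
— he: subject of the matrix clause; the pronoun c-commands the R-expression — coreference blocked (Principle C).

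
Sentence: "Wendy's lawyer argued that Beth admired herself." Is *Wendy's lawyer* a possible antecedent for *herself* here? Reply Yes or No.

No

*herself* is a reflexive; Principle A requires it to be bound within its binding domain — the clause headed by 'admired'.
— Wendy's lawyer: subject of the matrix clause; c-commands the reflexive but lies outside its binding domain — cannot bind it (Principle A).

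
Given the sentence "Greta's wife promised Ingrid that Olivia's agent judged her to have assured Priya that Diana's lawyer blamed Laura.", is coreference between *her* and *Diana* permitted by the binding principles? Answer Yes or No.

*her* is a pronoun; Principle B requires it to be free in its binding domain — the clause headed by 'judged'.
— Diana: possessor inside the subject DP of the clause headed by 'blamed'; is c-commanded by the pronoun; coreference would bind this R-expression — blocked (Principle C).

No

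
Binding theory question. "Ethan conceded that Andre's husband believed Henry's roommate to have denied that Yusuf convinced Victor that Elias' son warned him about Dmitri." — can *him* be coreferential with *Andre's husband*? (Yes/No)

*him* is a pronoun; Principle B requires it to be free in its binding domain — the clause headed by 'warned'.
— Andre's husband: subject of the clause headed by 'believed'; c-commands the pronoun but lies outside its binding domain — allowed.

Yes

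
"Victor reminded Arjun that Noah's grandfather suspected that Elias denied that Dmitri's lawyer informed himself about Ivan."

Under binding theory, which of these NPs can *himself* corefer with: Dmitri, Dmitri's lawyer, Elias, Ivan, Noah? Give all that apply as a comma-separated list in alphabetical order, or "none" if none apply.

Dmitri's lawyer

*himself* is a reflexive; Principle A requires it to be bound within its binding domain — the clause headed by 'informed'.
— Dmitri: possessor inside the subject DP of the clause headed by 'informed'; does not c-command the reflexive — cannot bind it (Principle A).
— Dmitri's lawyer: subject of the clause headed by 'informed'; c-commands the reflexive within its binding domain — allowed (Principle A).
— Elias: subject of the clause headed by 'denied'; c-commands the reflexive but lies outside its binding domain — cannot bind it (Principle A).
— Ivan: second object of the clause headed by 'informed'; does not c-command the reflexive — cannot bind it (Principle A).
— Noah: possessor inside the subject DP of the clause headed by 'suspected'; does not c-command the reflexive — cannot bind it (Principle A).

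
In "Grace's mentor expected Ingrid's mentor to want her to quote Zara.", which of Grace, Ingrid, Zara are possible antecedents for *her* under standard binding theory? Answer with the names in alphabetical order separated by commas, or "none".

*her* is a pronoun; Principle B requires it to be free in its binding domain — the clause headed by 'want'.
— Grace: possessor inside the subject DP of the matrix clause; does not c-command the pronoun — Principle B does not apply; allowed.
— Ingrid: possessor inside the subject DP of the clause headed by 'want'; does not c-command the pronoun — Principle B does not apply; allowed.
— Zara: object of the clause headed by 'quote'; is c-commanded by the pronoun; coreference would bind this R-expression — blocked (Principle C).

Grace, Ingrid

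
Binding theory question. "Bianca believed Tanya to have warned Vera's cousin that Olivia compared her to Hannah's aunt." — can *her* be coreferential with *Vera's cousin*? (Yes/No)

*her* is a pronoun; Principle B requires it to be free in its binding domain — the clause headed by 'compared'.
— Vera's cousin: object of the clause headed by 'warned'; c-commands the pronoun but lies outside its binding domain — allowed.

Yes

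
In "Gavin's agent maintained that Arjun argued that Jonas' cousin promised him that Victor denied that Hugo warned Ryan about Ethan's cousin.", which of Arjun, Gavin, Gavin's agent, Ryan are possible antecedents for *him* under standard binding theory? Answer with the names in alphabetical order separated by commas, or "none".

Arjun, Gavin, Gavin's agent

*him* is a pronoun; Principle B requires it to be free in its binding domain — the clause headed by 'promised'.
— Arjun: subject of the clause headed by 'argued'; c-commands the pronoun but lies outside its binding domain — allowed.
— Gavin: possessor inside the subject DP of the matrix clause; does not c-command the pronoun — Principle B does not apply; allowed.
— Gavin's agent: subject of the matrix clause; c-commands the pronoun but lies outside its binding domain — allowed.
— Ryan: object of the clause headed by 'warned'; is c-commanded by the pronoun; coreference would bind this R-expression — blocked (Principle C).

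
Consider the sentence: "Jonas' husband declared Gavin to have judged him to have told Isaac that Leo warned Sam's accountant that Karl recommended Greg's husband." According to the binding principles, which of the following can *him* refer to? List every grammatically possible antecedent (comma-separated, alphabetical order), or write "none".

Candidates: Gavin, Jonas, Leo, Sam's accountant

*him* is a pronoun; Principle B requires it to be free in its binding domain — the clause headed by 'judged'.
— Gavin: subject of the clause headed by 'judged'; c-commands the pronoun within its binding domain — blocked (Principle B).
— Jonas: possessor inside the subject DP of the matrix clause; does not c-command the pronoun — Principle B does not apply; allowed.
— Leo: subject of the clause headed by 'warned'; is c-commanded by the pronoun; coreference would bind this R-expression — blocked (Principle C).
— Sam's accountant: object of the clause headed by 'warned'; is c-commanded by the pronoun; coreference would bind this R-expression — blocked (Principle C).

Jonas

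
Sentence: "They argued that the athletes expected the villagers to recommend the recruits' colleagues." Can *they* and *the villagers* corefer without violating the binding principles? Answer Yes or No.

*the villagers* is an R-expression; Principle C requires it to be free (not bound by any c-commanding expression).
— they: subject of the matrix clause; the pronoun c-commands the R-expression — coreference blocked (Principle C).

No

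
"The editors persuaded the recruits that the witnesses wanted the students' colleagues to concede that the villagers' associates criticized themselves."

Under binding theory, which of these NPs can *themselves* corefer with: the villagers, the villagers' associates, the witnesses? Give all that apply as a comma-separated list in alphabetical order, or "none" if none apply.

the villagers' associates

*themselves* is a reflexive; Principle A requires it to be bound within its binding domain — the clause headed by 'criticized'.
— the villagers: possessor inside the subject DP of the clause headed by 'criticized'; does not c-command the reflexive — cannot bind it (Principle A).
— the villagers' associates: subject of the clause headed by 'criticized'; c-commands the reflexive within its binding domain — allowed (Principle A).
— the witnesses: subject of the clause headed by 'wanted'; c-commands the reflexive but lies outside its binding domain — cannot bind it (Principle A).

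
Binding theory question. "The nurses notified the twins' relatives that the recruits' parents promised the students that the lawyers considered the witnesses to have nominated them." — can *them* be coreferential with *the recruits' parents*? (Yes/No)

*them* is a pronoun; Principle B requires it to be free in its binding domain — the clause headed by 'nominated'.
— the recruits' parents: subject of the clause headed by 'promised'; c-commands the pronoun but lies outside its binding domain — allowed.

Yes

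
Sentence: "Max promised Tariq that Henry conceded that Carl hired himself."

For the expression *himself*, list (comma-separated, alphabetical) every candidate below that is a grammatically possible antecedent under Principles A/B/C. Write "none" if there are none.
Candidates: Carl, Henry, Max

*himself* is a reflexive; Principle A requires it to be bound within its binding domain — the clause headed by 'hired'.
— Carl: subject of the clause headed by 'hired'; c-commands the reflexive within its binding domain — allowed (Principle A).
— Henry: subject of the clause headed by 'conceded'; c-commands the reflexive but lies outside its binding domain — cannot bind it (Principle A).
— Max: subject of the matrix clause; c-commands the reflexive but lies outside its binding domain — cannot bind it (Principle A).

Carl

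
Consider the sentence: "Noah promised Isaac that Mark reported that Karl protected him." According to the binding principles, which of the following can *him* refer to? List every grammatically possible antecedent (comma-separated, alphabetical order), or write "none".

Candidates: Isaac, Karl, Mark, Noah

Isaac, Mark, Noah

*him* is a pronoun; Principle B requires it to be free in its binding domain — the clause headed by 'protected'.
— Isaac: object of the matrix clause; c-commands the pronoun but lies outside its binding domain — allowed.
— Karl: subject of the clause headed by 'protected'; c-commands the pronoun within its binding domain — blocked (Principle B).
— Mark: subject of the clause headed by 'reported'; c-commands the pronoun but lies outside its binding domain — allowed.
— Noah: subject of the matrix clause; c-commands the pronoun but lies outside its binding domain — allowed.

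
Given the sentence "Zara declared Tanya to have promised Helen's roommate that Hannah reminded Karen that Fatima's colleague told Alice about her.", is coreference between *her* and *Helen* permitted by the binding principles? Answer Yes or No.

Yes

*her* is a pronoun; Principle B requires it to be free in its binding domain — the clause headed by 'told'.
— Helen: possessor inside the object DP of the clause headed by 'promised'; does not c-command the pronoun — Principle B does not apply; allowed.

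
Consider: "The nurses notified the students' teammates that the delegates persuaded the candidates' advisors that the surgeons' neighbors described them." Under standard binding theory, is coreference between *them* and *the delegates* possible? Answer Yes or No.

Yes

*the delegates* is an R-expression; Principle C requires it to be free (not bound by any c-commanding expression).
— them: object of the clause headed by 'described'; the pronoun does not c-command the R-expression — coreference allowed.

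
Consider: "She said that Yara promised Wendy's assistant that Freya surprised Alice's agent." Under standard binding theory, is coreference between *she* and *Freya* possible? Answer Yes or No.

*Freya* is an R-expression; Principle C requires it to be free (not bound by any c-commanding expression).
— she: subject of the matrix clause; the pronoun c-commands the R-expression — coreference blocked (Principle C).

No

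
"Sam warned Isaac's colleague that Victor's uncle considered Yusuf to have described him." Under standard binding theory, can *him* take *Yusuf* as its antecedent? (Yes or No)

No

*him* is a pronoun; Principle B requires it to be free in its binding domain — the clause headed by 'described'.
— Yusuf: subject of the clause headed by 'described'; c-commands the pronoun within its binding domain — blocked (Principle B).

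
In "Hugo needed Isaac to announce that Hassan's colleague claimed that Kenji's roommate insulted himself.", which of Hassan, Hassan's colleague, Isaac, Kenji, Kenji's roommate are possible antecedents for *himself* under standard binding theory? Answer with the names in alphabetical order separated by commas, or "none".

*himself* is a reflexive; Principle A requires it to be bound within its binding domain — the clause headed by 'insulted'.
— Hassan: possessor inside the subject DP of the clause headed by 'claimed'; does not c-command the reflexive — cannot bind it (Principle A).
— Hassan's colleague: subject of the clause headed by 'claimed'; c-commands the reflexive but lies outside its binding domain — cannot bind it (Principle A).
— Isaac: subject of the clause headed by 'announce'; c-commands the reflexive but lies outside its binding domain — cannot bind it (Principle A).
— Kenji: possessor inside the subject DP of the clause headed by 'insulted'; does not c-command the reflexive — cannot bind it (Principle A).
— Kenji's roommate: subject of the clause headed by 'insulted'; c-commands the reflexive within its binding domain — allowed (Principle A).

Kenji's roommate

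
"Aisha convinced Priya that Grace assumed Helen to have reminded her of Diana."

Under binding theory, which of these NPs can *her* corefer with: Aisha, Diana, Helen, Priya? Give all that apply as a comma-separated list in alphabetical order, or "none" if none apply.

*her* is a pronoun; Principle B requires it to be free in its binding domain — the clause headed by 'reminded'.
— Aisha: subject of the matrix clause; c-commands the pronoun but lies outside its binding domain — allowed.
— Diana: second object of the clause headed by 'reminded'; is c-commanded by the pronoun; coreference would bind this R-expression — blocked (Principle C).
— Helen: subject of the clause headed by 'reminded'; c-commands the pronoun within its binding domain — blocked (Principle B).
— Priya: object of the matrix clause; c-commands the pronoun but lies outside its binding domain — allowed.

Aisha, Priya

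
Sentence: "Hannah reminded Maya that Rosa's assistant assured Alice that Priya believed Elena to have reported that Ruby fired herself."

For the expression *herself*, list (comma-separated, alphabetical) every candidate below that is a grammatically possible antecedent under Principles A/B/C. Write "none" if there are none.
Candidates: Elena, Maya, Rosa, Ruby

*herself* is a reflexive; Principle A requires it to be bound within its binding domain — the clause headed by 'fired'.
— Elena: subject of the clause headed by 'reported'; c-commands the reflexive but lies outside its binding domain — cannot bind it (Principle A).
— Maya: object of the matrix clause; c-commands the reflexive but lies outside its binding domain — cannot bind it (Principle A).
— Rosa: possessor inside the subject DP of the clause headed by 'assured'; does not c-command the reflexive — cannot bind it (Principle A).
— Ruby: subject of the clause headed by 'fired'; c-commands the reflexive within its binding domain — allowed (Principle A).

Ruby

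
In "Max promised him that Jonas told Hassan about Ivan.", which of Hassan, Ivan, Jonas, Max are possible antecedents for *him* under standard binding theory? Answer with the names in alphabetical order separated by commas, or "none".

none

*him* is a pronoun; Principle B requires it to be free in its binding domain — the matrix clause.
— Hassan: object of the clause headed by 'told'; is c-commanded by the pronoun; coreference would bind this R-expression — blocked (Principle C).
— Ivan: second object of the clause headed by 'told'; is c-commanded by the pronoun; coreference would bind this R-expression — blocked (Principle C).
— Jonas: subject of the clause headed by 'told'; is c-commanded by the pronoun; coreference would bind this R-expression — blocked (Principle C).
— Max: subject of the matrix clause; c-commands the pronoun within its binding domain — blocked (Principle B).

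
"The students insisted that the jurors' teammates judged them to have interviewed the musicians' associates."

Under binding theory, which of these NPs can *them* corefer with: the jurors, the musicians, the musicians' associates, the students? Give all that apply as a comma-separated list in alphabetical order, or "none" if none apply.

the jurors, the students

*them* is a pronoun; Principle B requires it to be free in its binding domain — the clause headed by 'judged'.
— the jurors: possessor inside the subject DP of the clause headed by 'judged'; does not c-command the pronoun — Principle B does not apply; allowed.
— the musicians: possessor inside the object DP of the clause headed by 'interviewed'; is c-commanded by the pronoun; coreference would bind this R-expression — blocked (Principle C).
— the musicians' associates: object of the clause headed by 'interviewed'; is c-commanded by the pronoun; coreference would bind this R-expression — blocked (Principle C).
— the students: subject of the matrix clause; c-commands the pronoun but lies outside its binding domain — allowed.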